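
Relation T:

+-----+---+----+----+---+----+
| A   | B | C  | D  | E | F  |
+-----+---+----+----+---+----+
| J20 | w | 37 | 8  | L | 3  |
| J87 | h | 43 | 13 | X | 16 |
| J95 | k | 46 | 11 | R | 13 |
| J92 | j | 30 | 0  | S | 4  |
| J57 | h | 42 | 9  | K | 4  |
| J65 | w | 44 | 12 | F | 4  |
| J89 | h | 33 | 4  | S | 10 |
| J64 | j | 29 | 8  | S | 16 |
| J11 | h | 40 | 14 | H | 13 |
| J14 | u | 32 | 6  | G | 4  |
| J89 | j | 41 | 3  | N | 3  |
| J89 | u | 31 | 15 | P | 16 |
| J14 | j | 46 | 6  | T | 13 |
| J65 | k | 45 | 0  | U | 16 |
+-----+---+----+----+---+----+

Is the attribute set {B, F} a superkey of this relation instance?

All 14 rows have distinct {B, F} values, so {B, F} → (all attributes) holds and {B, F} is a superkey.

Yes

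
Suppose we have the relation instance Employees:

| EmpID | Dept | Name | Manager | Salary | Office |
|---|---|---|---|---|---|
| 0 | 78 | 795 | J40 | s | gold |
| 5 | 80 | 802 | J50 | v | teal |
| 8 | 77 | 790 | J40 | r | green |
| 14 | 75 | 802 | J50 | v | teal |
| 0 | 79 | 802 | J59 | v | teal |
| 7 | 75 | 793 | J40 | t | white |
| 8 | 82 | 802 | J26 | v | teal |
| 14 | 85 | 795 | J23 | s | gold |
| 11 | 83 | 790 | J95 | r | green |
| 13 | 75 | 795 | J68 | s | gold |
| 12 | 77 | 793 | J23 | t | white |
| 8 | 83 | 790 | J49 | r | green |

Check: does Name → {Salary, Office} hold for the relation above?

Name=795: 3 rows → {Salary,Office} = (s, gold), (s, gold), (s, gold) ✓
Name=802: 4 rows → {Salary,Office} = (v, teal), (v, teal), (v, teal), (v, teal) ✓
Name=790: 3 rows → {Salary,Office} = (r, green), (r, green), (r, green) ✓
Name=793: 2 rows → {Salary,Office} = (t, white), (t, white) ✓
Every Name value is associated with a single {Salary, Office} value, so Name → {Salary, Office} holds.

Yes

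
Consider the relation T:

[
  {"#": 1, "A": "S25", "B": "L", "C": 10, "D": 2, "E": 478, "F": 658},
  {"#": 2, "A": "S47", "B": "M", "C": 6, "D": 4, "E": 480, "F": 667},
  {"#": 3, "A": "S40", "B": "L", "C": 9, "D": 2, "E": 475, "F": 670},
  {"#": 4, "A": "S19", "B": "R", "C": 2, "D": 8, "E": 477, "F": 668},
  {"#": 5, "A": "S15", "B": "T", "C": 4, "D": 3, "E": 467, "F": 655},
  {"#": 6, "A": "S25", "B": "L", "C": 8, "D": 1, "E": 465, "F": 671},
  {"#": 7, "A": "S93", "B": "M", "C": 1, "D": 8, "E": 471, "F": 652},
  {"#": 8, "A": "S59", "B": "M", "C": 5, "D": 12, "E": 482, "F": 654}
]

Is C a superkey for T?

Yes

All 8 rows have distinct C values, so C → (all attributes) holds and C is a superkey.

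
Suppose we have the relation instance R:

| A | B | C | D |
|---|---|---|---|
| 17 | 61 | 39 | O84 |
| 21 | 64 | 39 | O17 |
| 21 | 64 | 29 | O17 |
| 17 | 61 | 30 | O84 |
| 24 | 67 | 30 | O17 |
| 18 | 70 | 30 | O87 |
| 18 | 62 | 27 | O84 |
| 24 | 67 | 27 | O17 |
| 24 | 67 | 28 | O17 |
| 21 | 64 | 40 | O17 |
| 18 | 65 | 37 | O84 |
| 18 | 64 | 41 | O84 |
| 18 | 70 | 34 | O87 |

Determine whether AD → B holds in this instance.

(A=17, D=O84): 2 rows → B = 61, 61 ✓
(A=21, D=O17): 3 rows → B = 64, 64, 64 ✓
(A=24, D=O17): 3 rows → B = 67, 67, 67 ✓
(A=18, D=O87): 2 rows → B = 70, 70 ✓
(A=18, D=O84): 3 rows → B takes values {62, 65, 64} — violation
Two rows agree on AD but differ on B, so AD → B does not hold.

No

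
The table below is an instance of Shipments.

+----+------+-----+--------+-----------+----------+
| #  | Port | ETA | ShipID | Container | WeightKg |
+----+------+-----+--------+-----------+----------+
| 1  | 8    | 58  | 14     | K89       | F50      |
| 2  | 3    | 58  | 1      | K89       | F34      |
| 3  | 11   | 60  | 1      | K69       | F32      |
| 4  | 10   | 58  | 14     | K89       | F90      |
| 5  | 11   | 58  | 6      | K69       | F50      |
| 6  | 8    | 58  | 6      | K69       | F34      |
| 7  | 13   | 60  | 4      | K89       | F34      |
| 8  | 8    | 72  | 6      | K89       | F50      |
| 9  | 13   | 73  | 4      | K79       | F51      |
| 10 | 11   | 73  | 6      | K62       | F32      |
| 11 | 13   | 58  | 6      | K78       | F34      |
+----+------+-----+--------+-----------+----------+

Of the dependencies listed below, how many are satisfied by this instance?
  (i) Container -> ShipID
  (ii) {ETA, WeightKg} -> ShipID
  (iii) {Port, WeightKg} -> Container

(i) Container -> ShipID: Container=K89: rows 1, 2, 4, 7, 8 → ShipID takes values {14, 1, 4, 6} — violation; Container=K69: rows 3, 5, 6 → ShipID takes values {1, 6} — violation — fails.
(ii) {ETA, WeightKg} -> ShipID: (ETA=58, WeightKg=F50): rows 1, 5 → ShipID takes values {14, 6} — violation; (ETA=58, WeightKg=F34): rows 2, 6, 11 → ShipID takes values {1, 6} — violation — fails.
(iii) {Port, WeightKg} -> Container: (Port=11, WeightKg=F32): rows 3, 10 → Container takes values {K69, K62} — violation; (Port=13, WeightKg=F34): rows 7, 11 → Container takes values {K89, K78} — violation — fails.
None of the 3 dependencies hold.

0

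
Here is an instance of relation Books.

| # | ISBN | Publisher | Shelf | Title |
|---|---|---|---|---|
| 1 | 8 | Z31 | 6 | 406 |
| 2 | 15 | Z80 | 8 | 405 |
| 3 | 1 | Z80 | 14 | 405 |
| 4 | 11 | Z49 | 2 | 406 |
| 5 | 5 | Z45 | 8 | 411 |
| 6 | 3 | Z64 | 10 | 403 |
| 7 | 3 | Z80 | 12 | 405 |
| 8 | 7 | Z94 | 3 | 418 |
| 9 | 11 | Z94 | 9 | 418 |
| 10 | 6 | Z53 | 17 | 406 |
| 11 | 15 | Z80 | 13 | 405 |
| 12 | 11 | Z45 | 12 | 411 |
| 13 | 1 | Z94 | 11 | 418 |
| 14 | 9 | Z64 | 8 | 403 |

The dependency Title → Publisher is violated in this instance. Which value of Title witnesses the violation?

Title=406: rows 1, 4, 10 → Publisher takes values {Z31, Z49, Z53} — violation
Title=405: rows 2, 3, 7, 11 → Publisher = Z80, Z80, Z80, Z80 ✓
Title=411: rows 5, 12 → Publisher = Z45, Z45 ✓
Title=403: rows 6, 14 → Publisher = Z64, Z64 ✓
Title=418: rows 8, 9, 13 → Publisher = Z94, Z94, Z94 ✓
The only Title value with inconsistent Publisher is Title=406.

406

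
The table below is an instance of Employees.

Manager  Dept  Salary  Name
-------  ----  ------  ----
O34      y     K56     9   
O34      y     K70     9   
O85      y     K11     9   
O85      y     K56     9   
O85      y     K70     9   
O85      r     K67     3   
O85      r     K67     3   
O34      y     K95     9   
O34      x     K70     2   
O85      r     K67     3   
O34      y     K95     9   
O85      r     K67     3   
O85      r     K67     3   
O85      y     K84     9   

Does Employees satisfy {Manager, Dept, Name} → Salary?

No

(Manager=O34, Dept=y, Name=9): 4 rows → Salary takes values {K56, K70, K95} — violation
(Manager=O85, Dept=y, Name=9): 4 rows → Salary takes values {K11, K56, K70, K84} — violation
(Manager=O85, Dept=r, Name=3): 5 rows → Salary = K67, K67, K67, K67, K67 ✓
(Manager=O34, Dept=x, Name=2): 1 row → Salary = K70 ✓
Two rows agree on {Manager, Dept, Name} but differ on Salary, so {Manager, Dept, Name} → Salary does not hold.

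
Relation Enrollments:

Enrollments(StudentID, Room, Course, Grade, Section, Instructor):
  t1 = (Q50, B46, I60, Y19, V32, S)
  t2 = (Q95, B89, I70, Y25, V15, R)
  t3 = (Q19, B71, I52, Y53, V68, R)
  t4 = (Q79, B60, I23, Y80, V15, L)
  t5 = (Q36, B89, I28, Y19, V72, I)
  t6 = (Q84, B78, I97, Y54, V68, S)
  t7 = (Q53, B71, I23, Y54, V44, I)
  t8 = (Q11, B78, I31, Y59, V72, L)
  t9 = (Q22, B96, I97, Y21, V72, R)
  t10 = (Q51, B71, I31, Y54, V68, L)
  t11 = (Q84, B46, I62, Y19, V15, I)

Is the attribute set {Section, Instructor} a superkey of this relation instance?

All 11 rows have distinct {Section, Instructor} values, so {Section, Instructor} → (all attributes) holds and {Section, Instructor} is a superkey.

Yes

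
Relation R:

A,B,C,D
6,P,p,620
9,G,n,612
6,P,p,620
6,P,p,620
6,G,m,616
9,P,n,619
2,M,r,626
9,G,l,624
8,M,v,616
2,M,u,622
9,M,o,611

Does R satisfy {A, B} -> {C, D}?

(A=6, B=P): 3 rows → {C,D} = (p, 620), (p, 620), (p, 620) ✓
(A=9, B=G): 2 rows → {C,D} takes values {(n, 612), (l, 624)} — violation
(A=6, B=G): 1 row → {C,D} = (m, 616) ✓
(A=9, B=P): 1 row → {C,D} = (n, 619) ✓
(A=2, B=M): 2 rows → {C,D} takes values {(r, 626), (u, 622)} — violation
(A=8, B=M): 1 row → {C,D} = (v, 616) ✓
(A=9, B=M): 1 row → {C,D} = (o, 611) ✓
Two rows agree on {A, B} but differ on {C, D}, so {A, B} -> {C, D} does not hold.

No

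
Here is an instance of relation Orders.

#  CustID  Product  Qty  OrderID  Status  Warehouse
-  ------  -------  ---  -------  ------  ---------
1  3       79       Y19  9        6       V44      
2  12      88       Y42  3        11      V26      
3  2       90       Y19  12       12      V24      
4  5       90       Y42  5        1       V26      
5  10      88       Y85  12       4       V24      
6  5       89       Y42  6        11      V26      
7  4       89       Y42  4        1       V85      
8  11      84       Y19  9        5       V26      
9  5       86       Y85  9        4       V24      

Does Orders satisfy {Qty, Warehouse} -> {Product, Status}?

(Qty=Y19, Warehouse=V44): row 1 → {Product,Status} = (79, 6) ✓
(Qty=Y42, Warehouse=V26): rows 2, 4, 6 → {Product,Status} takes values {(88, 11), (90, 1), (89, 11)} — violation
(Qty=Y19, Warehouse=V24): row 3 → {Product,Status} = (90, 12) ✓
(Qty=Y85, Warehouse=V24): rows 5, 9 → {Product,Status} takes values {(88, 4), (86, 4)} — violation
(Qty=Y42, Warehouse=V85): row 7 → {Product,Status} = (89, 1) ✓
(Qty=Y19, Warehouse=V26): row 8 → {Product,Status} = (84, 5) ✓
Two rows agree on {Qty, Warehouse} but differ on {Product, Status}, so {Qty, Warehouse} -> {Product, Status} does not hold.

No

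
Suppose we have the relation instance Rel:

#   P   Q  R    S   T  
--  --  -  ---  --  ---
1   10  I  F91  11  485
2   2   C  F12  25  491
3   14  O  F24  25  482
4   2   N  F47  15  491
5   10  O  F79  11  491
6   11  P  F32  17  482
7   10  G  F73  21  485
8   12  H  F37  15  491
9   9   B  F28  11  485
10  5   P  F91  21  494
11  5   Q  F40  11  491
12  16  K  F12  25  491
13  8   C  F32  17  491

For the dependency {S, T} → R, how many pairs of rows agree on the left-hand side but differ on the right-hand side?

(S=11, T=485): violating pairs (1,9) — 1 pair.
(S=25, T=491): all 2 rows agree on R — 0 pairs.
(S=15, T=491): violating pairs (4,8) — 1 pair.
(S=11, T=491): violating pairs (5,11) — 1 pair.

3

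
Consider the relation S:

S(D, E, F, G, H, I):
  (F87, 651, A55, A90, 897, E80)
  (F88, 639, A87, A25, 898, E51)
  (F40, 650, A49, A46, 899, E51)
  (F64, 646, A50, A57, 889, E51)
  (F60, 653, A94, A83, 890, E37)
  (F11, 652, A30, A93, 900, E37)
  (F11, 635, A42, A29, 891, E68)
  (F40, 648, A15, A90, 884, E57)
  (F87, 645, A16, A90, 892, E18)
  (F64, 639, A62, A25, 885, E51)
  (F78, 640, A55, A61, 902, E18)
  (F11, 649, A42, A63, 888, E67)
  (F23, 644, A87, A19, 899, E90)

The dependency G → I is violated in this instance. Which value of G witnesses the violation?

G=A90: 3 rows → I takes values {E80, E57, E18} — violation
G=A25: 2 rows → I = E51, E51 ✓
G=A46: 1 row → I = E51 ✓
G=A57: 1 row → I = E51 ✓
G=A83: 1 row → I = E37 ✓
G=A93: 1 row → I = E37 ✓
G=A29: 1 row → I = E68 ✓
G=A61: 1 row → I = E18 ✓
G=A63: 1 row → I = E67 ✓
G=A19: 1 row → I = E90 ✓
The only G value with inconsistent I is G=A90.

A90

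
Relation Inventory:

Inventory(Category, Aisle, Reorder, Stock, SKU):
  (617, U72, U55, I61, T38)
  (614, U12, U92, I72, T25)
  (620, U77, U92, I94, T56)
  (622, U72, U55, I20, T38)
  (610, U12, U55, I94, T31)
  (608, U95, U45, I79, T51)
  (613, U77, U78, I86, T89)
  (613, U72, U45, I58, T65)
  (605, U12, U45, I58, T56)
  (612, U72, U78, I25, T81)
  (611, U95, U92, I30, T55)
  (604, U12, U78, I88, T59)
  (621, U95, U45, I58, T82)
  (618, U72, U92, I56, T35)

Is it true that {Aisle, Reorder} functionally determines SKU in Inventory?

No

(Aisle=U72, Reorder=U55): 2 rows → SKU = T38, T38 ✓
(Aisle=U12, Reorder=U92): 1 row → SKU = T25 ✓
(Aisle=U77, Reorder=U92): 1 row → SKU = T56 ✓
(Aisle=U12, Reorder=U55): 1 row → SKU = T31 ✓
(Aisle=U95, Reorder=U45): 2 rows → SKU takes values {T51, T82} — violation
(Aisle=U77, Reorder=U78): 1 row → SKU = T89 ✓
(Aisle=U72, Reorder=U45): 1 row → SKU = T65 ✓
(Aisle=U12, Reorder=U45): 1 row → SKU = T56 ✓
(Aisle=U72, Reorder=U78): 1 row → SKU = T81 ✓
(Aisle=U95, Reorder=U92): 1 row → SKU = T55 ✓
(Aisle=U12, Reorder=U78): 1 row → SKU = T59 ✓
(Aisle=U72, Reorder=U92): 1 row → SKU = T35 ✓
Two rows agree on {Aisle, Reorder} but differ on SKU, so {Aisle, Reorder} -> SKU does not hold.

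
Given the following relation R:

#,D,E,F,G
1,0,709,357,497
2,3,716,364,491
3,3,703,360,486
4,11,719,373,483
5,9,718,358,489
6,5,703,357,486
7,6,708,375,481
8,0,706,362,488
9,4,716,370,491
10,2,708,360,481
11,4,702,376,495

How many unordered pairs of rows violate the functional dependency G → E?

0

G=491: all 2 rows agree on E — 0 pairs.
G=486: all 2 rows agree on E — 0 pairs.
G=481: all 2 rows agree on E — 0 pairs.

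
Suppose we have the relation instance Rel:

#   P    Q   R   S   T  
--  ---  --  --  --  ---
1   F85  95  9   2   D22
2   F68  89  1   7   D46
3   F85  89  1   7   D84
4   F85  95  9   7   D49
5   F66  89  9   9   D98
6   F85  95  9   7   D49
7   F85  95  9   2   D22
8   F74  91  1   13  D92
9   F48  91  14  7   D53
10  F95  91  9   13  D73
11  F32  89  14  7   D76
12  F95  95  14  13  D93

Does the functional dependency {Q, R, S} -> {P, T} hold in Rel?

(Q=95, R=9, S=2): rows 1, 7 → {P,T} = (F85, D22), (F85, D22) ✓
(Q=89, R=1, S=7): rows 2, 3 → {P,T} takes values {(F68, D46), (F85, D84)} — violation
(Q=95, R=9, S=7): rows 4, 6 → {P,T} = (F85, D49), (F85, D49) ✓
(Q=89, R=9, S=9): row 5 → {P,T} = (F66, D98) ✓
(Q=91, R=1, S=13): row 8 → {P,T} = (F74, D92) ✓
(Q=91, R=14, S=7): row 9 → {P,T} = (F48, D53) ✓
(Q=91, R=9, S=13): row 10 → {P,T} = (F95, D73) ✓
(Q=89, R=14, S=7): row 11 → {P,T} = (F32, D76) ✓
(Q=95, R=14, S=13): row 12 → {P,T} = (F95, D93) ✓
Two rows agree on {Q, R, S} but differ on {P, T}, so {Q, R, S} -> {P, T} does not hold.

No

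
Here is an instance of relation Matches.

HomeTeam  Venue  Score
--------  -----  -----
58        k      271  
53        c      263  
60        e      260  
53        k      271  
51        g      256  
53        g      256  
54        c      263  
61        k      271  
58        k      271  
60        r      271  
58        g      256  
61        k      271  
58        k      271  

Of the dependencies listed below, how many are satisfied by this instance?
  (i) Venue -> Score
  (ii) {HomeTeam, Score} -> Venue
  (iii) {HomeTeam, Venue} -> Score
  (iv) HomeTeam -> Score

(i) Venue -> Score: every LHS value maps to a single RHS value — holds.
(ii) {HomeTeam, Score} -> Venue: every LHS value maps to a single RHS value — holds.
(iii) {HomeTeam, Venue} -> Score: every LHS value maps to a single RHS value — holds.
(iv) HomeTeam -> Score: HomeTeam=58: 4 rows → Score takes values {271, 256} — violation; HomeTeam=53: 3 rows → Score takes values {263, 271, 256} — violation; HomeTeam=60: 2 rows → Score takes values {260, 271} — violation — fails.
3 of the 4 dependencies hold.

3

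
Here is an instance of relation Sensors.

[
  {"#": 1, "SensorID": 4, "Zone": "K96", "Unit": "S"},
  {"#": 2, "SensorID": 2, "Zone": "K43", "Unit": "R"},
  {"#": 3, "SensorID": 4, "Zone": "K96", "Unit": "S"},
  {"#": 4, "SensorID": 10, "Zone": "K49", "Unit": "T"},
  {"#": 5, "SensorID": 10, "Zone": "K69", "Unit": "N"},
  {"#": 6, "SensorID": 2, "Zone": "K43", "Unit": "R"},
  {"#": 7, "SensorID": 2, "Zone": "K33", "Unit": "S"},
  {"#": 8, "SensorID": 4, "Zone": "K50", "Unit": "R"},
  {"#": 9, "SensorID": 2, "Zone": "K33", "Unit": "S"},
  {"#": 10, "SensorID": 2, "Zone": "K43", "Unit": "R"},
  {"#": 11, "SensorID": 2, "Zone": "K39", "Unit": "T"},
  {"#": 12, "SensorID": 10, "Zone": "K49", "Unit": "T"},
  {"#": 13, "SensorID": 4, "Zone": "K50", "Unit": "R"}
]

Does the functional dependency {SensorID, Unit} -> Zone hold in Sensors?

(SensorID=4, Unit=S): rows 1, 3 → Zone = K96, K96 ✓
(SensorID=2, Unit=R): rows 2, 6, 10 → Zone = K43, K43, K43 ✓
(SensorID=10, Unit=T): rows 4, 12 → Zone = K49, K49 ✓
(SensorID=10, Unit=N): row 5 → Zone = K69 ✓
(SensorID=2, Unit=S): rows 7, 9 → Zone = K33, K33 ✓
(SensorID=4, Unit=R): rows 8, 13 → Zone = K50, K50 ✓
(SensorID=2, Unit=T): row 11 → Zone = K39 ✓
Every {SensorID, Unit} value is associated with a single Zone value, so {SensorID, Unit} -> Zone holds.

Yes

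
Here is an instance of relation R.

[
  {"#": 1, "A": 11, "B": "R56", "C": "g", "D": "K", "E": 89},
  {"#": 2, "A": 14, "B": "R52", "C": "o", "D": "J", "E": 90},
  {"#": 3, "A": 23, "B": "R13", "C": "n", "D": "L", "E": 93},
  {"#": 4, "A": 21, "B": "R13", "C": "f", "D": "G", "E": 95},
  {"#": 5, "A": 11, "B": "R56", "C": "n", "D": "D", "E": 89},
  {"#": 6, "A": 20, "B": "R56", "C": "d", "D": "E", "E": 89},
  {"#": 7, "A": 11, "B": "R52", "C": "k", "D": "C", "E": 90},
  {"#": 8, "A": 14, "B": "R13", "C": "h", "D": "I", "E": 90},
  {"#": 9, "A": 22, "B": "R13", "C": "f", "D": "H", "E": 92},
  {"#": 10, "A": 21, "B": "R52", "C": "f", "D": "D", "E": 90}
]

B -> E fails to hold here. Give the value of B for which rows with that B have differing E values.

R13

B=R56: rows 1, 5, 6 → E = 89, 89, 89 ✓
B=R52: rows 2, 7, 10 → E = 90, 90, 90 ✓
B=R13: rows 3, 4, 8, 9 → E takes values {93, 95, 90, 92} — violation
The only B value with inconsistent E is B=R13.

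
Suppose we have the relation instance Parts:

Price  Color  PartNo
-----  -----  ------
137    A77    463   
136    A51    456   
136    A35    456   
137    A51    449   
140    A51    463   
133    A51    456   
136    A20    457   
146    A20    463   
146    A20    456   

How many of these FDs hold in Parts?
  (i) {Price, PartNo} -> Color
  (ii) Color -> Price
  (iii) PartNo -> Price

0

(i) {Price, PartNo} -> Color: (Price=136, PartNo=456): 2 rows → Color takes values {A51, A35} — violation — fails.
(ii) Color -> Price: Color=A51: 4 rows → Price takes values {136, 137, 140, 133} — violation; Color=A20: 3 rows → Price takes values {136, 146} — violation — fails.
(iii) PartNo -> Price: PartNo=463: 3 rows → Price takes values {137, 140, 146} — violation; PartNo=456: 4 rows → Price takes values {136, 133, 146} — violation — fails.
None of the 3 dependencies hold.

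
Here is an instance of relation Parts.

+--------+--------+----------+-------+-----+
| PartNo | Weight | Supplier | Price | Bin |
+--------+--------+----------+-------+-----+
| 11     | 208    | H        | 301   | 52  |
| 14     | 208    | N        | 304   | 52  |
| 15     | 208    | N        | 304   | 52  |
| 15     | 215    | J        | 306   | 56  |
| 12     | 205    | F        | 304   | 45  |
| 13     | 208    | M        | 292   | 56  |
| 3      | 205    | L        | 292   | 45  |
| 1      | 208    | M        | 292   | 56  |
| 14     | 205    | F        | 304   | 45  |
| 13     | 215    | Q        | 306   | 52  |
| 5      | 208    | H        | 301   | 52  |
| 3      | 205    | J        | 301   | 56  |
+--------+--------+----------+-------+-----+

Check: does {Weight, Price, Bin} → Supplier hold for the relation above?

Yes

(Weight=208, Price=301, Bin=52): 2 rows → Supplier = H, H ✓
(Weight=208, Price=304, Bin=52): 2 rows → Supplier = N, N ✓
(Weight=215, Price=306, Bin=56): 1 row → Supplier = J ✓
(Weight=205, Price=304, Bin=45): 2 rows → Supplier = F, F ✓
(Weight=208, Price=292, Bin=56): 2 rows → Supplier = M, M ✓
(Weight=205, Price=292, Bin=45): 1 row → Supplier = L ✓
(Weight=215, Price=306, Bin=52): 1 row → Supplier = Q ✓
(Weight=205, Price=301, Bin=56): 1 row → Supplier = J ✓
Every {Weight, Price, Bin} value is associated with a single Supplier value, so {Weight, Price, Bin} → Supplier holds.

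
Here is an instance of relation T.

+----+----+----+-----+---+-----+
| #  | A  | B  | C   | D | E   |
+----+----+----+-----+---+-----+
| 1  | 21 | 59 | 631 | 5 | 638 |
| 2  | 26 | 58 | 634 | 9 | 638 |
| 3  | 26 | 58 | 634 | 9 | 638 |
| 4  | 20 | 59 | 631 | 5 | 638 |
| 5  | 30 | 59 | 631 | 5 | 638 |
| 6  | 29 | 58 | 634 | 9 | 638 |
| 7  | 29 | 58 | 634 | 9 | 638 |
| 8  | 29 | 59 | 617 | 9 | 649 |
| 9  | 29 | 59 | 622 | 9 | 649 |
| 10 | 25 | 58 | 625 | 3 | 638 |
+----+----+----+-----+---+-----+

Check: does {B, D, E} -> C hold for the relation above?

(B=59, D=5, E=638): rows 1, 4, 5 → C = 631, 631, 631 ✓
(B=58, D=9, E=638): rows 2, 3, 6, 7 → C = 634, 634, 634, 634 ✓
(B=59, D=9, E=649): rows 8, 9 → C takes values {617, 622} — violation
(B=58, D=3, E=638): row 10 → C = 625 ✓
Two rows agree on {B, D, E} but differ on C, so {B, D, E} -> C does not hold.

No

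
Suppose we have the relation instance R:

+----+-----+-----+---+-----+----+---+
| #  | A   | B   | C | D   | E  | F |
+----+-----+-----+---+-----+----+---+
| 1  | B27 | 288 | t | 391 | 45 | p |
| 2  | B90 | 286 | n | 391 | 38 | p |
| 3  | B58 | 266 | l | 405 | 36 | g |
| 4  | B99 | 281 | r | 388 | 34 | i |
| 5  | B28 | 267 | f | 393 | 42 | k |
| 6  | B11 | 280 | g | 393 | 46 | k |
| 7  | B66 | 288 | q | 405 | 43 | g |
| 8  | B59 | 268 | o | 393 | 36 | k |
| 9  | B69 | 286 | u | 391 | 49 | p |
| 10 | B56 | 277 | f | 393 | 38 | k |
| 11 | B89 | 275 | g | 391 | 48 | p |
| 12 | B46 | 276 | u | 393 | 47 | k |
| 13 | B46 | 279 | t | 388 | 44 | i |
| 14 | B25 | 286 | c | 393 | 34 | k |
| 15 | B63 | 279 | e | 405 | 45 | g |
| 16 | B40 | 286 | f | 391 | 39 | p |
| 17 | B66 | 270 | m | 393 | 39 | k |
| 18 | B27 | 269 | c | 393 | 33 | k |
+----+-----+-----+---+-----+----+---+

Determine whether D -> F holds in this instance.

D=391: rows 1, 2, 9, 11, 16 → F = p, p, p, p, p ✓
D=405: rows 3, 7, 15 → F = g, g, g ✓
D=388: rows 4, 13 → F = i, i ✓
D=393: rows 5, 6, 8, 10, 12, 14, 17, 18 → F = k, k, k, k, k, k, k, k ✓
Every D value is associated with a single F value, so D -> F holds.

Yes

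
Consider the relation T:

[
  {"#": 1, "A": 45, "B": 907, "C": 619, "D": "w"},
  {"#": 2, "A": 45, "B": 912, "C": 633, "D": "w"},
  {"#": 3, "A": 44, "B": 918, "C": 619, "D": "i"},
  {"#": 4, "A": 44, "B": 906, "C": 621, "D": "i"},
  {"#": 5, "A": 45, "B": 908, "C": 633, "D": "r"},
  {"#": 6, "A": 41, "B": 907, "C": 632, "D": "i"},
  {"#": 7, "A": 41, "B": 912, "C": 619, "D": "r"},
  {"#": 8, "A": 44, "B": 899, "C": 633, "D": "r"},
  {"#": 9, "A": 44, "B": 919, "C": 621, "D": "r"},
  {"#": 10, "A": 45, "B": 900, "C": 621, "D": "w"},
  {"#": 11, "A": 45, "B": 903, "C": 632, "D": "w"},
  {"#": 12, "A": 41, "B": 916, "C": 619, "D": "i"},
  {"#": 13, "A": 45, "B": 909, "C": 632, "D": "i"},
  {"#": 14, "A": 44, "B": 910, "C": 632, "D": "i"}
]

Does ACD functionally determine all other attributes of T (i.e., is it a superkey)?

Yes

All 14 rows have distinct ACD values, so ACD → (all attributes) holds and ACD is a superkey.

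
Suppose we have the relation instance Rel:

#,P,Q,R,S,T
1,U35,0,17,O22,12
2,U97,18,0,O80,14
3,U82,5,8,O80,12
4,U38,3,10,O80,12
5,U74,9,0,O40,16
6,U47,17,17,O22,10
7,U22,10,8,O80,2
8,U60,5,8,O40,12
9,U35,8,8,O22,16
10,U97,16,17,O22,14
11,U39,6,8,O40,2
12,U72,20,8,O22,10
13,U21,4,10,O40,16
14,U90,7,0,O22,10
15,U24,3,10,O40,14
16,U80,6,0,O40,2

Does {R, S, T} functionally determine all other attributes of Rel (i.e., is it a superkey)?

All 16 rows have distinct {R, S, T} values, so {R, S, T} → (all attributes) holds and {R, S, T} is a superkey.

Yes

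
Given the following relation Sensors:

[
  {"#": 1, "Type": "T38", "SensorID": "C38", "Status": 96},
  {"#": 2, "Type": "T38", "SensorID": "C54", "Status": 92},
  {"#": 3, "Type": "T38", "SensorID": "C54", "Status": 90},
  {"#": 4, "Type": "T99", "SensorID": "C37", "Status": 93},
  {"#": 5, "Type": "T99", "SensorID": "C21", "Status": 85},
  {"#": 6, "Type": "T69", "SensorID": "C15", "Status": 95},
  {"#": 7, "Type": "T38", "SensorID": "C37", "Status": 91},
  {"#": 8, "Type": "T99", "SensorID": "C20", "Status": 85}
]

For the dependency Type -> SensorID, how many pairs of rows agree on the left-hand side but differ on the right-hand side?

8

Type=T38: violating pairs (1,2), (1,3), (1,7), (2,7), (3,7) — 5 pairs.
Type=T99: violating pairs (4,5), (4,8), (5,8) — 3 pairs.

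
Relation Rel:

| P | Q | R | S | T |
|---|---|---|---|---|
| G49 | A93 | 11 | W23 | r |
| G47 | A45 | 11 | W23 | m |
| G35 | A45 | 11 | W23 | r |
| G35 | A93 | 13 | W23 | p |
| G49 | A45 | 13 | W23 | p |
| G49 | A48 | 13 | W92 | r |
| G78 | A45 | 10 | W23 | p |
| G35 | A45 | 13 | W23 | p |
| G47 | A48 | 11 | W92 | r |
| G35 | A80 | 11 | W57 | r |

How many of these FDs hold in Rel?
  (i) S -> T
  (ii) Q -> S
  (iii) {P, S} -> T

1

(i) S -> T: S=W23: 7 rows → T takes values {r, m, p} — violation — fails.
(ii) Q -> S: every LHS value maps to a single RHS value — holds.
(iii) {P, S} -> T: (P=G49, S=W23): 2 rows → T takes values {r, p} — violation; (P=G35, S=W23): 3 rows → T takes values {r, p} — violation — fails.
1 of the 3 dependencies holds.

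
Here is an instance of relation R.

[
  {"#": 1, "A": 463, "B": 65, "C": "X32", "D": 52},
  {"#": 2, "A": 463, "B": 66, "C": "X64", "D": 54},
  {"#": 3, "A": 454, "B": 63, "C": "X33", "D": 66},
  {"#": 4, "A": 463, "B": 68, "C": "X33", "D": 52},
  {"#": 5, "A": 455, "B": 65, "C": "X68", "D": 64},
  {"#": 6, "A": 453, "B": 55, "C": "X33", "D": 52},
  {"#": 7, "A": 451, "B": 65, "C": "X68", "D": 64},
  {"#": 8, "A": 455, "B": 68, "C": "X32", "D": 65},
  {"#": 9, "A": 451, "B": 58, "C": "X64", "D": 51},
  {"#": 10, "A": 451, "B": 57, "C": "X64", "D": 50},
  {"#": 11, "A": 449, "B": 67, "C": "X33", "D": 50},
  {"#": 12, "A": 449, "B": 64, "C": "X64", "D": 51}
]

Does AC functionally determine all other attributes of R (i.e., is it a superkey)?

No

Rows 9 and 10 have the same AC value (A=451, C=X64) but are distinct tuples, so AC does not determine every attribute — not a superkey.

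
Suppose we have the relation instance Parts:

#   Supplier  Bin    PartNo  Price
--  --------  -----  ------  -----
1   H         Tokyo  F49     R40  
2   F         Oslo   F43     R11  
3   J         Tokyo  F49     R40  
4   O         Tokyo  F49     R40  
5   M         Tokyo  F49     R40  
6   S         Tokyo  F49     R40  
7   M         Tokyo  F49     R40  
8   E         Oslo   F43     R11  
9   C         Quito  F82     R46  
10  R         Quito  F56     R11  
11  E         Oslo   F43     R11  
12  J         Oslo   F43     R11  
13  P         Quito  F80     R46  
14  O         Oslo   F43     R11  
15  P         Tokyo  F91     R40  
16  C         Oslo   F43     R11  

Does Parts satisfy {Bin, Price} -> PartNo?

(Bin=Tokyo, Price=R40): rows 1, 3, 4, 5, 6, 7, 15 → PartNo takes values {F49, F91} — violation
(Bin=Oslo, Price=R11): rows 2, 8, 11, 12, 14, 16 → PartNo = F43, F43, F43, F43, F43, F43 ✓
(Bin=Quito, Price=R46): rows 9, 13 → PartNo takes values {F82, F80} — violation
(Bin=Quito, Price=R11): row 10 → PartNo = F56 ✓
Two rows agree on {Bin, Price} but differ on PartNo, so {Bin, Price} -> PartNo does not hold.

No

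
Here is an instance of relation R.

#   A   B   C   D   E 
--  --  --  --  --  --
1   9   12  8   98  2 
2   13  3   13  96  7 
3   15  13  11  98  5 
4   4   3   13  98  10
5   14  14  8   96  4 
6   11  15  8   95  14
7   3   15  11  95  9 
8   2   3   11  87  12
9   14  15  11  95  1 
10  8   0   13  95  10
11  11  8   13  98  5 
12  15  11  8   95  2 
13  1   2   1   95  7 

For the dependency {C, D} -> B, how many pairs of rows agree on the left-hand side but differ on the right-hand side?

(C=13, D=98): violating pairs (4,11) — 1 pair.
(C=8, D=95): violating pairs (6,12) — 1 pair.
(C=11, D=95): all 2 rows agree on B — 0 pairs.

2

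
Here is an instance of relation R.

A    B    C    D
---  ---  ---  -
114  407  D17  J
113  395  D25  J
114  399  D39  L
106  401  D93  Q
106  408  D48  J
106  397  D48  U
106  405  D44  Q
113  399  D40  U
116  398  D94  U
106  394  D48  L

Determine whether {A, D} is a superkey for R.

No

Two distinct rows share (A=106, D=Q), so {A, D} does not determine every attribute — not a superkey.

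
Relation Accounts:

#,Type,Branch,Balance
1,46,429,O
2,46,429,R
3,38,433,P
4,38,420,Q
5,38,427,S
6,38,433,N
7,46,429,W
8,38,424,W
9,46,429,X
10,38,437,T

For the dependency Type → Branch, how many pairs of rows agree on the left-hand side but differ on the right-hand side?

Type=46: all 4 rows agree on Branch — 0 pairs.
Type=38: violating pairs (3,4), (3,5), (3,8), (3,10), (4,5), (4,6), (4,8), (4,10), (5,6), (5,8), (5,10), (6,8), (6,10), (8,10) — 14 pairs.

14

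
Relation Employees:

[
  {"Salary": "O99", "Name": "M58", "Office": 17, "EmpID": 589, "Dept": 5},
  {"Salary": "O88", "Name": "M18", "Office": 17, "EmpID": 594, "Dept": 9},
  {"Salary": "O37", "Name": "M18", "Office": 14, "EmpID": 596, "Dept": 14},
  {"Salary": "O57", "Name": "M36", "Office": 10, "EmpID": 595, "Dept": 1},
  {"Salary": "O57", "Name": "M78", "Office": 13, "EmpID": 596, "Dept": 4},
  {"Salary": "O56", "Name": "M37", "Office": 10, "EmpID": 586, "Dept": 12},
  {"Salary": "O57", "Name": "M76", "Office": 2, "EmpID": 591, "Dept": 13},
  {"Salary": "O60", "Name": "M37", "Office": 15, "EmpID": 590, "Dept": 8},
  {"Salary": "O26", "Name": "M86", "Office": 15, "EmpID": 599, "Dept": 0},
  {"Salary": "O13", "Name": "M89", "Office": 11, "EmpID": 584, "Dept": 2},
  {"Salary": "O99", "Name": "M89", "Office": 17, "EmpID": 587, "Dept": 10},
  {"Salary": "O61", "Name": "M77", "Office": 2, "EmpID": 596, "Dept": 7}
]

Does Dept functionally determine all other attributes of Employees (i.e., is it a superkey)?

Yes

All 12 rows have distinct Dept values, so Dept → (all attributes) holds and Dept is a superkey.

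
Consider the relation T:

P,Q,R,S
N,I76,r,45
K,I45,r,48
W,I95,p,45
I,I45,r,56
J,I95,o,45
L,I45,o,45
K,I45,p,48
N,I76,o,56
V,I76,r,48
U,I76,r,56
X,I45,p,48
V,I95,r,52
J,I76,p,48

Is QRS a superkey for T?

No

Two distinct rows share (Q=I45, R=p, S=48), so QRS does not determine every attribute — not a superkey.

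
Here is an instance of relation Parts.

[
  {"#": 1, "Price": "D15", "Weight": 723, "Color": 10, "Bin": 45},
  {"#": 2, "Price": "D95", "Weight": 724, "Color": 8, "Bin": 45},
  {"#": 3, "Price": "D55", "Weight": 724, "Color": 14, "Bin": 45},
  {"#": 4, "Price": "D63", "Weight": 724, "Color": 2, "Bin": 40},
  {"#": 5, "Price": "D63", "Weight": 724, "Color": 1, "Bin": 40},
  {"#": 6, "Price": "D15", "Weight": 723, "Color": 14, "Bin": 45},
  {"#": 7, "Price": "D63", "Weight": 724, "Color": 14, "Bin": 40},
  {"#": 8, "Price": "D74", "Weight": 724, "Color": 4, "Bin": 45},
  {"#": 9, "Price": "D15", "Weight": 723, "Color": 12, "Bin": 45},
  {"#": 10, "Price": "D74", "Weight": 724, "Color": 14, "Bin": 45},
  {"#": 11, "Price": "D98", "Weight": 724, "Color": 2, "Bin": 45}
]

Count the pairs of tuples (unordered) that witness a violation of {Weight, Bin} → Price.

9

(Weight=723, Bin=45): all 3 rows agree on Price — 0 pairs.
(Weight=724, Bin=45): violating pairs (2,3), (2,8), (2,10), (2,11), (3,8), (3,10), (3,11), (8,11), (10,11) — 9 pairs.
(Weight=724, Bin=40): all 3 rows agree on Price — 0 pairs.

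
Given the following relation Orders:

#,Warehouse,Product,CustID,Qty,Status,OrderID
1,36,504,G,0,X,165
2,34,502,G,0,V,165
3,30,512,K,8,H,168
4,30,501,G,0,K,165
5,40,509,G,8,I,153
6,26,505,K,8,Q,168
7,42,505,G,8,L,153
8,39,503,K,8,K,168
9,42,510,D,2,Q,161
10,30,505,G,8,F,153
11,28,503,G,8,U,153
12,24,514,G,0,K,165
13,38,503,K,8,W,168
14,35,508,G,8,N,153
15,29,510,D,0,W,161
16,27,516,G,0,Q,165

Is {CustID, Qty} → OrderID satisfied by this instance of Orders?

Yes

(CustID=G, Qty=0): rows 1, 2, 4, 12, 16 → OrderID = 165, 165, 165, 165, 165 ✓
(CustID=K, Qty=8): rows 3, 6, 8, 13 → OrderID = 168, 168, 168, 168 ✓
(CustID=G, Qty=8): rows 5, 7, 10, 11, 14 → OrderID = 153, 153, 153, 153, 153 ✓
(CustID=D, Qty=2): row 9 → OrderID = 161 ✓
(CustID=D, Qty=0): row 15 → OrderID = 161 ✓
Every {CustID, Qty} value is associated with a single OrderID value, so {CustID, Qty} → OrderID holds.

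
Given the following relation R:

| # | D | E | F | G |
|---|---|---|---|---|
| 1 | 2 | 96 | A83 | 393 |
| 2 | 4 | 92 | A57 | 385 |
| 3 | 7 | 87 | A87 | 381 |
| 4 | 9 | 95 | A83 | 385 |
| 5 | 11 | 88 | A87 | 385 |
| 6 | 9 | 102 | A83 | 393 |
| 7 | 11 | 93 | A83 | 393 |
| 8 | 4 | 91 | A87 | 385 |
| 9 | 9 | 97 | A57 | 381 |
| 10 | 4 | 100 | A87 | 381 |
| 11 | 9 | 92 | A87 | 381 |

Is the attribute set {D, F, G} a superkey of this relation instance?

Yes

All 11 rows have distinct {D, F, G} values, so {D, F, G} → (all attributes) holds and {D, F, G} is a superkey.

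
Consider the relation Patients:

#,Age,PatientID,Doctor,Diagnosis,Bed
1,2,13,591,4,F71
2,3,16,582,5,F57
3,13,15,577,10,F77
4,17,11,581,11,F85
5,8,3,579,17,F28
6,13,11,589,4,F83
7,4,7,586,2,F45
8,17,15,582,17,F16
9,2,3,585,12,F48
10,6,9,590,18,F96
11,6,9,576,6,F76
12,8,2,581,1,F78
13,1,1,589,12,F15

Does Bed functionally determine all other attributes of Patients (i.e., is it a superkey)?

All 13 rows have distinct Bed values, so Bed → (all attributes) holds and Bed is a superkey.

Yes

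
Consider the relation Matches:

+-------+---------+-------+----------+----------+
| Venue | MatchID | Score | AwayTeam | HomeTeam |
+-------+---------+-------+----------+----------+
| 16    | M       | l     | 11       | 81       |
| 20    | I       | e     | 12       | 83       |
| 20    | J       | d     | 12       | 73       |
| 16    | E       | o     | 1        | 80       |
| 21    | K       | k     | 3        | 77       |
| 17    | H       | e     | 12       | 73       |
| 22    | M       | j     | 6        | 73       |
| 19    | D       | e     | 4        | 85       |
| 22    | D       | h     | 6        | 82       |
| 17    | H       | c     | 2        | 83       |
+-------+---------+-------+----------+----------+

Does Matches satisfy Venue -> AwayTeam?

Venue=16: 2 rows → AwayTeam takes values {11, 1} — violation
Venue=20: 2 rows → AwayTeam = 12, 12 ✓
Venue=21: 1 row → AwayTeam = 3 ✓
Venue=17: 2 rows → AwayTeam takes values {12, 2} — violation
Venue=22: 2 rows → AwayTeam = 6, 6 ✓
Venue=19: 1 row → AwayTeam = 4 ✓
Two rows agree on Venue but differ on AwayTeam, so Venue -> AwayTeam does not hold.

No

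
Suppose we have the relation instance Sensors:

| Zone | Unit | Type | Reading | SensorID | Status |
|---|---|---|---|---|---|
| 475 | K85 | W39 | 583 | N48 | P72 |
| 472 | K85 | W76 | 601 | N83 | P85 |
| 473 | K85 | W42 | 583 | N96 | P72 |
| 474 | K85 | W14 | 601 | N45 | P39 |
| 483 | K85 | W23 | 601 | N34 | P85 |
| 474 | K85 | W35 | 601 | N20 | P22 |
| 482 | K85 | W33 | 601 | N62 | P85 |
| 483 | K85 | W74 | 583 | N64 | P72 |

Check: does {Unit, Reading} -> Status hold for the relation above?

No

(Unit=K85, Reading=583): 3 rows → Status = P72, P72, P72 ✓
(Unit=K85, Reading=601): 5 rows → Status takes values {P85, P39, P22} — violation
Two rows agree on {Unit, Reading} but differ on Status, so {Unit, Reading} -> Status does not hold.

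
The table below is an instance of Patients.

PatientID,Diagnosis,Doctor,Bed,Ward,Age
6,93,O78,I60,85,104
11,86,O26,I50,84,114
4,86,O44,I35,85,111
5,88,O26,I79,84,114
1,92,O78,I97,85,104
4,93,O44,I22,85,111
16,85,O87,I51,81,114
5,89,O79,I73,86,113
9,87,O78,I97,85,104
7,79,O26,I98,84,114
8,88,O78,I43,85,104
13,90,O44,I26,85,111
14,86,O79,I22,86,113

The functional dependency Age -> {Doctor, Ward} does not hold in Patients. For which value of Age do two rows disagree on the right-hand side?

Age=104: 4 rows → {Doctor,Ward} = (O78, 85), (O78, 85), (O78, 85), (O78, 85) ✓
Age=114: 4 rows → {Doctor,Ward} takes values {(O26, 84), (O87, 81)} — violation
Age=111: 3 rows → {Doctor,Ward} = (O44, 85), (O44, 85), (O44, 85) ✓
Age=113: 2 rows → {Doctor,Ward} = (O79, 86), (O79, 86) ✓
The only Age value with inconsistent RHS is Age=114.

114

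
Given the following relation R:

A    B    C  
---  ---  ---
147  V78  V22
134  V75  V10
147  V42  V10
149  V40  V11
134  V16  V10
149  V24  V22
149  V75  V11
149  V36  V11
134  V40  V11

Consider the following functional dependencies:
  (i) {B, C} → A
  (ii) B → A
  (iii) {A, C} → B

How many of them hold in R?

(i) {B, C} → A: (B=V40, C=V11): 2 rows → A takes values {149, 134} — violation — fails.
(ii) B → A: B=V75: 2 rows → A takes values {134, 149} — violation; B=V40: 2 rows → A takes values {149, 134} — violation — fails.
(iii) {A, C} → B: (A=134, C=V10): 2 rows → B takes values {V75, V16} — violation; (A=149, C=V11): 3 rows → B takes values {V40, V75, V36} — violation — fails.
None of the 3 dependencies hold.

0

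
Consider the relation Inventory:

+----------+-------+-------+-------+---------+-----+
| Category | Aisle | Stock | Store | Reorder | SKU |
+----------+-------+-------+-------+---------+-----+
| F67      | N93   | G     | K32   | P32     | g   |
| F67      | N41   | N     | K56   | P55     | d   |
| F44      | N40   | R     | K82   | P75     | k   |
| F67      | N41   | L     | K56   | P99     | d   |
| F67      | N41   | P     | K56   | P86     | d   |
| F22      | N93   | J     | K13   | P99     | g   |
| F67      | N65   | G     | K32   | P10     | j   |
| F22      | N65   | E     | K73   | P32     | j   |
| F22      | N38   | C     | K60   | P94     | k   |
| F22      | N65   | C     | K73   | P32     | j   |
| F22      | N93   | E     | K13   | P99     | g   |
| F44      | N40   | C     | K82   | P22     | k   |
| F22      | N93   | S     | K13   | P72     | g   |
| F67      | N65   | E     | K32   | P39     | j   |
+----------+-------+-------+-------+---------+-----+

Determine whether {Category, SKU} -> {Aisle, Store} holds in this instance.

Yes

(Category=F67, SKU=g): 1 row → {Aisle,Store} = (N93, K32) ✓
(Category=F67, SKU=d): 3 rows → {Aisle,Store} = (N41, K56), (N41, K56), (N41, K56) ✓
(Category=F44, SKU=k): 2 rows → {Aisle,Store} = (N40, K82), (N40, K82) ✓
(Category=F22, SKU=g): 3 rows → {Aisle,Store} = (N93, K13), (N93, K13), (N93, K13) ✓
(Category=F67, SKU=j): 2 rows → {Aisle,Store} = (N65, K32), (N65, K32) ✓
(Category=F22, SKU=j): 2 rows → {Aisle,Store} = (N65, K73), (N65, K73) ✓
(Category=F22, SKU=k): 1 row → {Aisle,Store} = (N38, K60) ✓
Every {Category, SKU} value is associated with a single {Aisle, Store} value, so {Category, SKU} -> {Aisle, Store} holds.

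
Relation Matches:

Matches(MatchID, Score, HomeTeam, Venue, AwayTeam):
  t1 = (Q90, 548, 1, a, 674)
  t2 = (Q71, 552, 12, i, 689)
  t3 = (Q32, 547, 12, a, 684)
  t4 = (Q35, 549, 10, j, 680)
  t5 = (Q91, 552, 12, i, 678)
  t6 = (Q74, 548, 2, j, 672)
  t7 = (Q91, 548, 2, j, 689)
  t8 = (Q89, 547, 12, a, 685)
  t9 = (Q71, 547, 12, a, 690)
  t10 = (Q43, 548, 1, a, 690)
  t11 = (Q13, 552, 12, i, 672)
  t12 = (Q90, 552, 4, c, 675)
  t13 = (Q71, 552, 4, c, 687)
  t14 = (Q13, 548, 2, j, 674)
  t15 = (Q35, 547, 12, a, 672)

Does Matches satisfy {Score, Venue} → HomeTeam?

(Score=548, Venue=a): rows 1, 10 → HomeTeam = 1, 1 ✓
(Score=552, Venue=i): rows 2, 5, 11 → HomeTeam = 12, 12, 12 ✓
(Score=547, Venue=a): rows 3, 8, 9, 15 → HomeTeam = 12, 12, 12, 12 ✓
(Score=549, Venue=j): row 4 → HomeTeam = 10 ✓
(Score=548, Venue=j): rows 6, 7, 14 → HomeTeam = 2, 2, 2 ✓
(Score=552, Venue=c): rows 12, 13 → HomeTeam = 4, 4 ✓
Every {Score, Venue} value is associated with a single HomeTeam value, so {Score, Venue} → HomeTeam holds.

Yes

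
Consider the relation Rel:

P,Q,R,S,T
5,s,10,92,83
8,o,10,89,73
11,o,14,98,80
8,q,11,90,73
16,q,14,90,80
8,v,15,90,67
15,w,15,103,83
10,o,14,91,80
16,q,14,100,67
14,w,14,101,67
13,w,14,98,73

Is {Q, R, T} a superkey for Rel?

No

Two distinct rows share (Q=o, R=14, T=80), so {Q, R, T} does not determine every attribute — not a superkey.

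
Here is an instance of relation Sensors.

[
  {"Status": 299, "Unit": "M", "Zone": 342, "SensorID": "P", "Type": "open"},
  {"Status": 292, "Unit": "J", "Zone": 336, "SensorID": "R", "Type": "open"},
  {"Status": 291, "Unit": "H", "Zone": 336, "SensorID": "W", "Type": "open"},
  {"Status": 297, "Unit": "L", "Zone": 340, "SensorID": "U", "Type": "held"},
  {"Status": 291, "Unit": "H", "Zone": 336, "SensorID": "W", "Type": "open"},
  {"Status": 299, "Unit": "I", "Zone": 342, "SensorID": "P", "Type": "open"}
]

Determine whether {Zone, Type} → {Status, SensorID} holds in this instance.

(Zone=342, Type=open): 2 rows → {Status,SensorID} = (299, P), (299, P) ✓
(Zone=336, Type=open): 3 rows → {Status,SensorID} takes values {(292, R), (291, W)} — violation
(Zone=340, Type=held): 1 row → {Status,SensorID} = (297, U) ✓
Two rows agree on {Zone, Type} but differ on {Status, SensorID}, so {Zone, Type} → {Status, SensorID} does not hold.

No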